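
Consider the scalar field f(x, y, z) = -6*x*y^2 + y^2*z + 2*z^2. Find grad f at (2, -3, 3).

∂f/∂x = -6*y^2
∂f/∂y = -12*x*y + 2*y*z
∂f/∂z = y^2 + 4*z
∇f = (-6*y^2, -12*x*y + 2*y*z, y^2 + 4*z)
At (2, -3, 3): (-54, 54, 21).

(-54, 54, 21)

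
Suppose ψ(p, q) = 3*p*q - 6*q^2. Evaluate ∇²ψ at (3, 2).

∂²ψ/∂p² = 0
∂²ψ/∂q² = -12
∇²ψ = -12
At (3, 2): -12.

-12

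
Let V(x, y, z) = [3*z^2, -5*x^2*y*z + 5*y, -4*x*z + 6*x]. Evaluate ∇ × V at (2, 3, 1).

(60, 4, -60)

(∇×V)₁ = ∂V₃/∂y − ∂V₂/∂z = 5*x^2*y
(∇×V)₂ = ∂V₁/∂z − ∂V₃/∂x = 10*z - 6
(∇×V)₃ = ∂V₂/∂x − ∂V₁/∂y = -10*x*y*z
∇×V = (5*x^2*y, 10*z - 6, -10*x*y*z)
At (2, 3, 1): (60, 4, -60).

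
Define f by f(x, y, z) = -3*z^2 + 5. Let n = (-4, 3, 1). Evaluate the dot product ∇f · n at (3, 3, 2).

∂f/∂x = 0
∂f/∂y = 0
∂f/∂z = -6*z
∇f at (3, 3, 2) = (0, 0, -12)
∇f · n = (0)(-4) + (0)(3) + (-12)(1) = -12

-12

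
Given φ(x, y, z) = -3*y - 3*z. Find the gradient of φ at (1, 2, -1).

(0, -3, -3)

∂φ/∂x = 0
∂φ/∂y = -3
∂φ/∂z = -3
∇φ = (0, -3, -3)
At (1, 2, -1): (0, -3, -3).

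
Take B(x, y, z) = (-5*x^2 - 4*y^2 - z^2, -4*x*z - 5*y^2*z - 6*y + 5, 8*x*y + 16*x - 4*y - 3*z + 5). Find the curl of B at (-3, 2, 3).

(∇×B)₁ = ∂B₃/∂y − ∂B₂/∂z = 12*x + 5*y^2 - 4
(∇×B)₂ = ∂B₁/∂z − ∂B₃/∂x = -8*y - 2*z - 16
(∇×B)₃ = ∂B₂/∂x − ∂B₁/∂y = 8*y - 4*z
∇×B = (12*x + 5*y^2 - 4, -8*y - 2*z - 16, 8*y - 4*z)
At (-3, 2, 3): (-20, -38, 4).

(-20, -38, 4)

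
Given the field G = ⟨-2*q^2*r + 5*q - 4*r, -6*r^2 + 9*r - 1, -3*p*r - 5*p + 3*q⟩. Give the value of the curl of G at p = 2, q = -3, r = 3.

(∇×G)₁ = ∂G₃/∂q − ∂G₂/∂r = 12*r - 6
(∇×G)₂ = ∂G₁/∂r − ∂G₃/∂p = -2*q^2 + 3*r + 1
(∇×G)₃ = ∂G₂/∂p − ∂G₁/∂q = 4*q*r - 5
∇×G = (12*r - 6, -2*q^2 + 3*r + 1, 4*q*r - 5)
At (2, -3, 3): (30, -8, -41).

(30, -8, -41)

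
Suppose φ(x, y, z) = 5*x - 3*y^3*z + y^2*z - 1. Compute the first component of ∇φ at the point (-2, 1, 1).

5

(∇φ)_1 = ∂φ/∂x = 5
At (-2, 1, 1): 5.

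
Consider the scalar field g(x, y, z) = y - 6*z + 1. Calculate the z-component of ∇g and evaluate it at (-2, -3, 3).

(∇g)_3 = ∂g/∂z = -6
At (-2, -3, 3): -6.

-6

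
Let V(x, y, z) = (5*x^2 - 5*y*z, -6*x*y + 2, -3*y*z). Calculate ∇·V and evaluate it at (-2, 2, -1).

∂V₁/∂x = 10*x
∂V₂/∂y = -6*x
∂V₃/∂z = -3*y
∇·V = 4*x - 3*y
At (-2, 2, -1): -14.

-14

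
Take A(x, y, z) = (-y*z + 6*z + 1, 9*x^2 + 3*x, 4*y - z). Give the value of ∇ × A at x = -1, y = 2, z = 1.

(∇×A)₁ = ∂A₃/∂y − ∂A₂/∂z = 4
(∇×A)₂ = ∂A₁/∂z − ∂A₃/∂x = -y + 6
(∇×A)₃ = ∂A₂/∂x − ∂A₁/∂y = 18*x + z + 3
∇×A = (4, -y + 6, 18*x + z + 3)
At (-1, 2, 1): (4, 4, -14).

(4, 4, -14)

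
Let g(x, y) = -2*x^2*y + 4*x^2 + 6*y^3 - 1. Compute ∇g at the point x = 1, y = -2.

∂g/∂x = -4*x*y + 8*x
∂g/∂y = -2*x^2 + 18*y^2
∇g = (-4*x*y + 8*x, -2*x^2 + 18*y^2)
At (1, -2): (16, 70).

(16, 70)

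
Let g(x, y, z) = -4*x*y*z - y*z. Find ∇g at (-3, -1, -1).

∂g/∂x = -4*y*z
∂g/∂y = -4*x*z - z
∂g/∂z = -4*x*y - y
∇g = (-4*y*z, -4*x*z - z, -4*x*y - y)
At (-3, -1, -1): (-4, -11, -11).

(-4, -11, -11)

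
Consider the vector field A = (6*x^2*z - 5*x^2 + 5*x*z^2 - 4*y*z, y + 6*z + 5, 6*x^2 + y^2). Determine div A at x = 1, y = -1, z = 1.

8

∂A₁/∂x = 12*x*z - 10*x + 5*z^2
∂A₂/∂y = 1
∂A₃/∂z = 0
∇·A = 12*x*z - 10*x + 5*z^2 + 1
At (1, -1, 1): 8.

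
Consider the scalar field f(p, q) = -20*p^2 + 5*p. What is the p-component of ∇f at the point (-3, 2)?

(∇f)_1 = ∂f/∂p = -40*p + 5
At (-3, 2): 125.

125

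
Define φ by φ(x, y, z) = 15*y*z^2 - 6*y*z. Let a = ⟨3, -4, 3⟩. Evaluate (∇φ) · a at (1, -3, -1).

∂φ/∂x = 0
∂φ/∂y = 15*z^2 - 6*z
∂φ/∂z = 30*y*z - 6*y
∇φ at (1, -3, -1) = (0, 21, 108)
∇φ · a = (0)(3) + (21)(-4) + (108)(3) = 240

240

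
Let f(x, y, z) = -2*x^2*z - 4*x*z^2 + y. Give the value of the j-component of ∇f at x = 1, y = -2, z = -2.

1

(∇f)_2 = ∂f/∂y = 1
At (1, -2, -2): 1.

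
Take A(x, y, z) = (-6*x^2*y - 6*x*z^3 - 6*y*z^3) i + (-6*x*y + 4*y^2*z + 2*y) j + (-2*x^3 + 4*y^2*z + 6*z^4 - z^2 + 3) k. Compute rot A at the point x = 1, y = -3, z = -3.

(36, 330, -138)

(∇×A)₁ = ∂A₃/∂y − ∂A₂/∂z = -4*y^2 + 8*y*z
(∇×A)₂ = ∂A₁/∂z − ∂A₃/∂x = 6*x^2 - 18*x*z^2 - 18*y*z^2
(∇×A)₃ = ∂A₂/∂x − ∂A₁/∂y = 6*x^2 - 6*y + 6*z^3
∇×A = (-4*y^2 + 8*y*z, 6*x^2 - 18*x*z^2 - 18*y*z^2, 6*x^2 - 6*y + 6*z^3)
At (1, -3, -3): (36, 330, -138).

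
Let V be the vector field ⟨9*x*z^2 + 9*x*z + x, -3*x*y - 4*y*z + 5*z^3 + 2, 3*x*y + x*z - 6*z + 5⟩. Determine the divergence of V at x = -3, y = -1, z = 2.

∂V₁/∂x = 9*z^2 + 9*z + 1
∂V₂/∂y = -3*x - 4*z
∂V₃/∂z = x - 6
∇·V = -2*x + 9*z^2 + 5*z - 5
At (-3, -1, 2): 47.

47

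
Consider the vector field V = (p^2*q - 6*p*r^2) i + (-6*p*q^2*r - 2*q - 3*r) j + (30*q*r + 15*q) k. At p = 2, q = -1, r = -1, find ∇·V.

-66

∂V₁/∂p = 2*p*q - 6*r^2
∂V₂/∂q = -12*p*q*r - 2
∂V₃/∂r = 30*q
∇·V = -12*p*q*r + 2*p*q + 30*q - 6*r^2 - 2
At (2, -1, -1): -66.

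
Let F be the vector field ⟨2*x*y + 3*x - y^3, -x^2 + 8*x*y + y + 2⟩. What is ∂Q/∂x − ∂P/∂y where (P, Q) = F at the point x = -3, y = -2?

8

∂F₂/∂x = -2*x + 8*y
∂F₁/∂y = 2*x - 3*y^2
Scalar curl = -4*x + 3*y^2 + 8*y
At (-3, -2): 8.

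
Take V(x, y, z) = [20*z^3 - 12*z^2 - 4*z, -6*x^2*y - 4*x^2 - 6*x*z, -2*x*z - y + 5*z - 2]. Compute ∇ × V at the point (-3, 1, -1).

(-19, 78, 66)

(∇×V)₁ = ∂V₃/∂y − ∂V₂/∂z = 6*x - 1
(∇×V)₂ = ∂V₁/∂z − ∂V₃/∂x = 60*z^2 - 22*z - 4
(∇×V)₃ = ∂V₂/∂x − ∂V₁/∂y = -12*x*y - 8*x - 6*z
∇×V = (6*x - 1, 60*z^2 - 22*z - 4, -12*x*y - 8*x - 6*z)
At (-3, 1, -1): (-19, 78, 66).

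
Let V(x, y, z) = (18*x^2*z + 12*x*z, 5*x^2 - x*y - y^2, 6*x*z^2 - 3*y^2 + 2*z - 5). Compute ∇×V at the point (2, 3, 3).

(∇×V)₁ = ∂V₃/∂y − ∂V₂/∂z = -6*y
(∇×V)₂ = ∂V₁/∂z − ∂V₃/∂x = 18*x^2 + 12*x - 6*z^2
(∇×V)₃ = ∂V₂/∂x − ∂V₁/∂y = 10*x - y
∇×V = (-6*y, 18*x^2 + 12*x - 6*z^2, 10*x - y)
At (2, 3, 3): (-18, 42, 17).

(-18, 42, 17)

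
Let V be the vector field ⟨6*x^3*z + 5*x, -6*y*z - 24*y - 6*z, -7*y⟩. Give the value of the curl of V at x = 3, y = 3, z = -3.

(∇×V)₁ = ∂V₃/∂y − ∂V₂/∂z = 6*y - 1
(∇×V)₂ = ∂V₁/∂z − ∂V₃/∂x = 6*x^3
(∇×V)₃ = ∂V₂/∂x − ∂V₁/∂y = 0
∇×V = (6*y - 1, 6*x^3, 0)
At (3, 3, -3): (17, 162, 0).

(17, 162, 0)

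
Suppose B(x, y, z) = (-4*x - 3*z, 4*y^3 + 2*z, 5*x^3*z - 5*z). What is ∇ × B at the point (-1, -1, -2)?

(∇×B)₁ = ∂B₃/∂y − ∂B₂/∂z = -2
(∇×B)₂ = ∂B₁/∂z − ∂B₃/∂x = -15*x^2*z - 3
(∇×B)₃ = ∂B₂/∂x − ∂B₁/∂y = 0
∇×B = (-2, -15*x^2*z - 3, 0)
At (-1, -1, -2): (-2, 27, 0).

(-2, 27, 0)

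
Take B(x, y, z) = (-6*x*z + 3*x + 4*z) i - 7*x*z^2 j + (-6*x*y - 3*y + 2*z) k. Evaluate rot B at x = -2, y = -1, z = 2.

(-47, 10, -28)

(∇×B)₁ = ∂B₃/∂y − ∂B₂/∂z = 14*x*z - 6*x - 3
(∇×B)₂ = ∂B₁/∂z − ∂B₃/∂x = -6*x + 6*y + 4
(∇×B)₃ = ∂B₂/∂x − ∂B₁/∂y = -7*z^2
∇×B = (14*x*z - 6*x - 3, -6*x + 6*y + 4, -7*z^2)
At (-2, -1, 2): (-47, 10, -28).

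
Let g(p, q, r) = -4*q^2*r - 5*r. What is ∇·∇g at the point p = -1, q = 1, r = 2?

∂²g/∂p² = 0
∂²g/∂q² = -8*r
∂²g/∂r² = 0
∇²g = -8*r
At (-1, 1, 2): -16.

-16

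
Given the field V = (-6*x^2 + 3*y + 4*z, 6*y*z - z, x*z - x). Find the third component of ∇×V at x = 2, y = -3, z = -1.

-3

(∇×V)_3 = ∂V₂/∂x − ∂V₁/∂y
= 0 − (3)
= -3
At (2, -3, -1): -3.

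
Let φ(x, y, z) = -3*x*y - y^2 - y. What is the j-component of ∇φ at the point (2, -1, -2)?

-5

(∇φ)_2 = ∂φ/∂y = -3*x - 2*y - 1
At (2, -1, -2): -5.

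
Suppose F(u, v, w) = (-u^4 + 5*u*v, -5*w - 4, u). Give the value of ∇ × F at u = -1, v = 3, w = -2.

(∇×F)₁ = ∂F₃/∂v − ∂F₂/∂w = 5
(∇×F)₂ = ∂F₁/∂w − ∂F₃/∂u = -1
(∇×F)₃ = ∂F₂/∂u − ∂F₁/∂v = -5*u
∇×F = (5, -1, -5*u)
At (-1, 3, -2): (5, -1, 5).

(5, -1, 5)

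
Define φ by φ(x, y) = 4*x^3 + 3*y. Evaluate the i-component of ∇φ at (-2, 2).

48

(∇φ)_1 = ∂φ/∂x = 12*x^2
At (-2, 2): 48.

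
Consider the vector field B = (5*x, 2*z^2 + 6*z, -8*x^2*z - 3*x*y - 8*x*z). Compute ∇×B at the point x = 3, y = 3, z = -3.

(∇×B)₁ = ∂B₃/∂y − ∂B₂/∂z = -3*x - 4*z - 6
(∇×B)₂ = ∂B₁/∂z − ∂B₃/∂x = 16*x*z + 3*y + 8*z
(∇×B)₃ = ∂B₂/∂x − ∂B₁/∂y = 0
∇×B = (-3*x - 4*z - 6, 16*x*z + 3*y + 8*z, 0)
At (3, 3, -3): (-3, -159, 0).

(-3, -159, 0)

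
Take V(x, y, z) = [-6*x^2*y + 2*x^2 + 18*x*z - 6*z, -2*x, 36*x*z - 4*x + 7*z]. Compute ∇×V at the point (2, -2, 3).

(∇×V)₁ = ∂V₃/∂y − ∂V₂/∂z = 0
(∇×V)₂ = ∂V₁/∂z − ∂V₃/∂x = 18*x - 36*z - 2
(∇×V)₃ = ∂V₂/∂x − ∂V₁/∂y = 6*x^2 - 2
∇×V = (0, 18*x - 36*z - 2, 6*x^2 - 2)
At (2, -2, 3): (0, -74, 22).

(0, -74, 22)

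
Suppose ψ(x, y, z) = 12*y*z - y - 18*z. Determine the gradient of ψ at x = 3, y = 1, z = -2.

(0, -25, -6)

∂ψ/∂x = 0
∂ψ/∂y = 12*z - 1
∂ψ/∂z = 12*y - 18
∇ψ = (0, 12*z - 1, 12*y - 18)
At (3, 1, -2): (0, -25, -6).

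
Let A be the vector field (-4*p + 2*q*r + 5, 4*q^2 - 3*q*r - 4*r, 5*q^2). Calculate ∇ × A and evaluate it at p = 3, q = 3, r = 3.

(∇×A)₁ = ∂A₃/∂q − ∂A₂/∂r = 13*q + 4
(∇×A)₂ = ∂A₁/∂r − ∂A₃/∂p = 2*q
(∇×A)₃ = ∂A₂/∂p − ∂A₁/∂q = -2*r
∇×A = (13*q + 4, 2*q, -2*r)
At (3, 3, 3): (43, 6, -6).

(43, 6, -6)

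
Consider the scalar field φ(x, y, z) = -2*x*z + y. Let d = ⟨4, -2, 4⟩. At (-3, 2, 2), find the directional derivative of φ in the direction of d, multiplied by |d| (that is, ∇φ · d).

6

∂φ/∂x = -2*z
∂φ/∂y = 1
∂φ/∂z = -2*x
∇φ at (-3, 2, 2) = (-4, 1, 6)
∇φ · d = (-4)(4) + (1)(-2) + (6)(4) = 6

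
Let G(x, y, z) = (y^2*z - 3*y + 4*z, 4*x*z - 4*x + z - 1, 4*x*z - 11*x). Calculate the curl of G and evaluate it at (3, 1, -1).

(-13, 20, -3)

(∇×G)₁ = ∂G₃/∂y − ∂G₂/∂z = -4*x - 1
(∇×G)₂ = ∂G₁/∂z − ∂G₃/∂x = y^2 - 4*z + 15
(∇×G)₃ = ∂G₂/∂x − ∂G₁/∂y = -2*y*z + 4*z - 1
∇×G = (-4*x - 1, y^2 - 4*z + 15, -2*y*z + 4*z - 1)
At (3, 1, -1): (-13, 20, -3).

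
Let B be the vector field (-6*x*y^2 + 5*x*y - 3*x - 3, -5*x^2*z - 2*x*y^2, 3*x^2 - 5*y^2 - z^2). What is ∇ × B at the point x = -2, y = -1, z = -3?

(∇×B)₁ = ∂B₃/∂y − ∂B₂/∂z = 5*x^2 - 10*y
(∇×B)₂ = ∂B₁/∂z − ∂B₃/∂x = -6*x
(∇×B)₃ = ∂B₂/∂x − ∂B₁/∂y = 12*x*y - 10*x*z - 5*x - 2*y^2
∇×B = (5*x^2 - 10*y, -6*x, 12*x*y - 10*x*z - 5*x - 2*y^2)
At (-2, -1, -3): (30, 12, -28).

(30, 12, -28)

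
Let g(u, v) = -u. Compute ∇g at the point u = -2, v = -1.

∂g/∂u = -1
∂g/∂v = 0
∇g = (-1, 0)
At (-2, -1): (-1, 0).

(-1, 0)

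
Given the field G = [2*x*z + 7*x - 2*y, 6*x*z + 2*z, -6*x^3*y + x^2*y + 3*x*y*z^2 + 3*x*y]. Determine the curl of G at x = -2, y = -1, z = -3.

(∇×G)₁ = ∂G₃/∂y − ∂G₂/∂z = -6*x^3 + x^2 + 3*x*z^2 - 3*x - 2
(∇×G)₂ = ∂G₁/∂z − ∂G₃/∂x = 18*x^2*y - 2*x*y + 2*x - 3*y*z^2 - 3*y
(∇×G)₃ = ∂G₂/∂x − ∂G₁/∂y = 6*z + 2
∇×G = (-6*x^3 + x^2 + 3*x*z^2 - 3*x - 2, 18*x^2*y - 2*x*y + 2*x - 3*y*z^2 - 3*y, 6*z + 2)
At (-2, -1, -3): (2, -50, -16).

(2, -50, -16)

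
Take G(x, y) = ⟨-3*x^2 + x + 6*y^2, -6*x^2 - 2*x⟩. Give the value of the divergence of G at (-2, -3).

∂G₁/∂x = -6*x + 1
∂G₂/∂y = 0
∇·G = -6*x + 1
At (-2, -3): 13.

13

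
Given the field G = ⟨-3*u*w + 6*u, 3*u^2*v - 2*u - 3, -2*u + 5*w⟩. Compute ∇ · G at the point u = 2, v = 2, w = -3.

∂G₁/∂u = -3*w + 6
∂G₂/∂v = 3*u^2
∂G₃/∂w = 5
∇·G = 3*u^2 - 3*w + 11
At (2, 2, -3): 32.

32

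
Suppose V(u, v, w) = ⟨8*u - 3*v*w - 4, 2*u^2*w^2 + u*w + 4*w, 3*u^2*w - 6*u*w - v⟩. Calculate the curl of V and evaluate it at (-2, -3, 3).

(-51, 63, -60)

(∇×V)₁ = ∂V₃/∂v − ∂V₂/∂w = -4*u^2*w - u - 5
(∇×V)₂ = ∂V₁/∂w − ∂V₃/∂u = -6*u*w - 3*v + 6*w
(∇×V)₃ = ∂V₂/∂u − ∂V₁/∂v = 4*u*w^2 + 4*w
∇×V = (-4*u^2*w - u - 5, -6*u*w - 3*v + 6*w, 4*u*w^2 + 4*w)
At (-2, -3, 3): (-51, 63, -60).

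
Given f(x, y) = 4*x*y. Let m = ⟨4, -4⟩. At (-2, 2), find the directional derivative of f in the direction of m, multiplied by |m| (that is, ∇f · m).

64

∂f/∂x = 4*y
∂f/∂y = 4*x
∇f at (-2, 2) = (8, -8)
∇f · m = (8)(4) + (-8)(-4) = 64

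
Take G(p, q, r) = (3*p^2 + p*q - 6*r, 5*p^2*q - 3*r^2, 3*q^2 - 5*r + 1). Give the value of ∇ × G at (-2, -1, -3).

(∇×G)₁ = ∂G₃/∂q − ∂G₂/∂r = 6*q + 6*r
(∇×G)₂ = ∂G₁/∂r − ∂G₃/∂p = -6
(∇×G)₃ = ∂G₂/∂p − ∂G₁/∂q = 10*p*q - p
∇×G = (6*q + 6*r, -6, 10*p*q - p)
At (-2, -1, -3): (-24, -6, 22).

(-24, -6, 22)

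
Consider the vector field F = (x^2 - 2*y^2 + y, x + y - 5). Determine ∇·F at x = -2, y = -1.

-3

∂F₁/∂x = 2*x
∂F₂/∂y = 1
∇·F = 2*x + 1
At (-2, -1): -3.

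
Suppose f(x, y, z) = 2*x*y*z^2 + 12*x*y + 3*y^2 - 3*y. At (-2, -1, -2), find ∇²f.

14

∂²f/∂x² = 0
∂²f/∂y² = 6
∂²f/∂z² = 4*x*y
∇²f = 4*x*y + 6
At (-2, -1, -2): 14.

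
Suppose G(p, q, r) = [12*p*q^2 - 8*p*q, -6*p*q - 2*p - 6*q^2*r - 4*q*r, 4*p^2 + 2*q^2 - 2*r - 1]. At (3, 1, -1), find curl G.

(14, -24, -56)

(∇×G)₁ = ∂G₃/∂q − ∂G₂/∂r = 6*q^2 + 8*q
(∇×G)₂ = ∂G₁/∂r − ∂G₃/∂p = -8*p
(∇×G)₃ = ∂G₂/∂p − ∂G₁/∂q = -24*p*q + 8*p - 6*q - 2
∇×G = (6*q^2 + 8*q, -8*p, -24*p*q + 8*p - 6*q - 2)
At (3, 1, -1): (14, -24, -56).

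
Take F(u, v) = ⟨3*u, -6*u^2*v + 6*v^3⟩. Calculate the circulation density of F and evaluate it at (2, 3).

∂F₂/∂u = -12*u*v
∂F₁/∂v = 0
Scalar curl = -12*u*v
At (2, 3): -72.

-72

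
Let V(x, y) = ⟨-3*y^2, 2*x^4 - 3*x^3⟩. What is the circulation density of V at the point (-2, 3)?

∂V₂/∂x = 8*x^3 - 9*x^2
∂V₁/∂y = -6*y
Scalar curl = 8*x^3 - 9*x^2 + 6*y
At (-2, 3): -82.

-82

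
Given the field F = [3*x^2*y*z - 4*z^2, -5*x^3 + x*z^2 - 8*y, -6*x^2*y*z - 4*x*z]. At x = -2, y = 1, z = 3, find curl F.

(∇×F)₁ = ∂F₃/∂y − ∂F₂/∂z = -6*x^2*z - 2*x*z
(∇×F)₂ = ∂F₁/∂z − ∂F₃/∂x = 3*x^2*y + 12*x*y*z - 4*z
(∇×F)₃ = ∂F₂/∂x − ∂F₁/∂y = -3*x^2*z - 15*x^2 + z^2
∇×F = (-6*x^2*z - 2*x*z, 3*x^2*y + 12*x*y*z - 4*z, -3*x^2*z - 15*x^2 + z^2)
At (-2, 1, 3): (-60, -72, -87).

(-60, -72, -87)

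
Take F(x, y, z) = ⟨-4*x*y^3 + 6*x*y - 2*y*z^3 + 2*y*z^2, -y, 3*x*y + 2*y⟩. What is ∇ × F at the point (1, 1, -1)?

(5, -13, 2)

(∇×F)₁ = ∂F₃/∂y − ∂F₂/∂z = 3*x + 2
(∇×F)₂ = ∂F₁/∂z − ∂F₃/∂x = -6*y*z^2 + 4*y*z - 3*y
(∇×F)₃ = ∂F₂/∂x − ∂F₁/∂y = 12*x*y^2 - 6*x + 2*z^3 - 2*z^2
∇×F = (3*x + 2, -6*y*z^2 + 4*y*z - 3*y, 12*x*y^2 - 6*x + 2*z^3 - 2*z^2)
At (1, 1, -1): (5, -13, 2).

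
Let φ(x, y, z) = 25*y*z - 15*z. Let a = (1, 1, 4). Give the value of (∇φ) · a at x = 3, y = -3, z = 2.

-310

∂φ/∂x = 0
∂φ/∂y = 25*z
∂φ/∂z = 25*y - 15
∇φ at (3, -3, 2) = (0, 50, -90)
∇φ · a = (0)(1) + (50)(1) + (-90)(4) = -310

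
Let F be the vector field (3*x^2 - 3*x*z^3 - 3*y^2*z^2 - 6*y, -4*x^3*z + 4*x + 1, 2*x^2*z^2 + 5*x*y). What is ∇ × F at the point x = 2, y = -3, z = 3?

(42, -381, -296)

(∇×F)₁ = ∂F₃/∂y − ∂F₂/∂z = 4*x^3 + 5*x
(∇×F)₂ = ∂F₁/∂z − ∂F₃/∂x = -13*x*z^2 - 6*y^2*z - 5*y
(∇×F)₃ = ∂F₂/∂x − ∂F₁/∂y = -12*x^2*z + 6*y*z^2 + 10
∇×F = (4*x^3 + 5*x, -13*x*z^2 - 6*y^2*z - 5*y, -12*x^2*z + 6*y*z^2 + 10)
At (2, -3, 3): (42, -381, -296).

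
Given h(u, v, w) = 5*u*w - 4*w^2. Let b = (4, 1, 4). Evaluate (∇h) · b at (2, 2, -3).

76

∂h/∂u = 5*w
∂h/∂v = 0
∂h/∂w = 5*u - 8*w
∇h at (2, 2, -3) = (-15, 0, 34)
∇h · b = (-15)(4) + (0)(1) + (34)(4) = 76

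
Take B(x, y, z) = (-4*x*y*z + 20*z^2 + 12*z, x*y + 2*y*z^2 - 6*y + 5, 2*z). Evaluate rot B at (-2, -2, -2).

(∇×B)₁ = ∂B₃/∂y − ∂B₂/∂z = -4*y*z
(∇×B)₂ = ∂B₁/∂z − ∂B₃/∂x = -4*x*y + 40*z + 12
(∇×B)₃ = ∂B₂/∂x − ∂B₁/∂y = 4*x*z + y
∇×B = (-4*y*z, -4*x*y + 40*z + 12, 4*x*z + y)
At (-2, -2, -2): (-16, -84, 14).

(-16, -84, 14)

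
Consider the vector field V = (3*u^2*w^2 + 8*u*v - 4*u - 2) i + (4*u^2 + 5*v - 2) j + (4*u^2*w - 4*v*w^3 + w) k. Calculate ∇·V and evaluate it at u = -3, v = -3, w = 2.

∂V₁/∂u = 6*u*w^2 + 8*v - 4
∂V₂/∂v = 5
∂V₃/∂w = 4*u^2 - 12*v*w^2 + 1
∇·V = 4*u^2 + 6*u*w^2 - 12*v*w^2 + 8*v + 2
At (-3, -3, 2): 86.

86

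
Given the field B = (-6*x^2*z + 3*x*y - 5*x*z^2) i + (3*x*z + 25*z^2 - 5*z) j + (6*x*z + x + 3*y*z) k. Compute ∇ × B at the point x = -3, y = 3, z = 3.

(∇×B)₁ = ∂B₃/∂y − ∂B₂/∂z = -3*x - 47*z + 5
(∇×B)₂ = ∂B₁/∂z − ∂B₃/∂x = -6*x^2 - 10*x*z - 6*z - 1
(∇×B)₃ = ∂B₂/∂x − ∂B₁/∂y = -3*x + 3*z
∇×B = (-3*x - 47*z + 5, -6*x^2 - 10*x*z - 6*z - 1, -3*x + 3*z)
At (-3, 3, 3): (-127, 17, 18).

(-127, 17, 18)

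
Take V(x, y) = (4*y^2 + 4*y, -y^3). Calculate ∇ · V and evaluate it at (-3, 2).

∂V₁/∂x = 0
∂V₂/∂y = -3*y^2
∇·V = -3*y^2
At (-3, 2): -12.

-12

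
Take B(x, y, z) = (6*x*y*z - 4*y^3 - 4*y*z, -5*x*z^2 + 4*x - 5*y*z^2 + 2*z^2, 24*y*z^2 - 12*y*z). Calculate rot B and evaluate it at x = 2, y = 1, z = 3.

(258, 8, -53)

(∇×B)₁ = ∂B₃/∂y − ∂B₂/∂z = 10*x*z + 10*y*z + 24*z^2 - 16*z
(∇×B)₂ = ∂B₁/∂z − ∂B₃/∂x = 6*x*y - 4*y
(∇×B)₃ = ∂B₂/∂x − ∂B₁/∂y = -6*x*z + 12*y^2 - 5*z^2 + 4*z + 4
∇×B = (10*x*z + 10*y*z + 24*z^2 - 16*z, 6*x*y - 4*y, -6*x*z + 12*y^2 - 5*z^2 + 4*z + 4)
At (2, 1, 3): (258, 8, -53).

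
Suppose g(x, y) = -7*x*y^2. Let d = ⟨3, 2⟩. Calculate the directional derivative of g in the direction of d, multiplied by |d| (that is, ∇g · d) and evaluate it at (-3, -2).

∂g/∂x = -7*y^2
∂g/∂y = -14*x*y
∇g at (-3, -2) = (-28, -84)
∇g · d = (-28)(3) + (-84)(2) = -252

-252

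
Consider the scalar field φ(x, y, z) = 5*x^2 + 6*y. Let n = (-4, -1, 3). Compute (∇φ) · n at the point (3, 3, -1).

∂φ/∂x = 10*x
∂φ/∂y = 6
∂φ/∂z = 0
∇φ at (3, 3, -1) = (30, 6, 0)
∇φ · n = (30)(-4) + (6)(-1) + (0)(3) = -126

-126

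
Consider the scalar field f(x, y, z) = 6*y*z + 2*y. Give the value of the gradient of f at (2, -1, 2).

∂f/∂x = 0
∂f/∂y = 6*z + 2
∂f/∂z = 6*y
∇f = (0, 6*z + 2, 6*y)
At (2, -1, 2): (0, 14, -6).

(0, 14, -6)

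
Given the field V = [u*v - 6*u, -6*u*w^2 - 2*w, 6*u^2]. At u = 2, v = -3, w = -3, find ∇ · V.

∂V₁/∂u = v - 6
∂V₂/∂v = 0
∂V₃/∂w = 0
∇·V = v - 6
At (2, -3, -3): -9.

-9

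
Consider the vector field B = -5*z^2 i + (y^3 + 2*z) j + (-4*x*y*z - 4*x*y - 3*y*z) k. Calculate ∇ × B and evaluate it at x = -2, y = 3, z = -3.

(-9, 6, 0)

(∇×B)₁ = ∂B₃/∂y − ∂B₂/∂z = -4*x*z - 4*x - 3*z - 2
(∇×B)₂ = ∂B₁/∂z − ∂B₃/∂x = 4*y*z + 4*y - 10*z
(∇×B)₃ = ∂B₂/∂x − ∂B₁/∂y = 0
∇×B = (-4*x*z - 4*x - 3*z - 2, 4*y*z + 4*y - 10*z, 0)
At (-2, 3, -3): (-9, 6, 0).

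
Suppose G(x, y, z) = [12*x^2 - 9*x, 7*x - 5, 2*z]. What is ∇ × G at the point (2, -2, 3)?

(∇×G)₁ = ∂G₃/∂y − ∂G₂/∂z = 0
(∇×G)₂ = ∂G₁/∂z − ∂G₃/∂x = 0
(∇×G)₃ = ∂G₂/∂x − ∂G₁/∂y = 7
∇×G = (0, 0, 7)
At (2, -2, 3): (0, 0, 7).

(0, 0, 7)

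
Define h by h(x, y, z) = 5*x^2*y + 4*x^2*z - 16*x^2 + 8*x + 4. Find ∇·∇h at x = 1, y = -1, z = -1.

∂²h/∂x² = 2*(5*y + 4*z - 16)
∂²h/∂y² = 0
∂²h/∂z² = 0
∇²h = 10*y + 8*z - 32
At (1, -1, -1): -50.

-50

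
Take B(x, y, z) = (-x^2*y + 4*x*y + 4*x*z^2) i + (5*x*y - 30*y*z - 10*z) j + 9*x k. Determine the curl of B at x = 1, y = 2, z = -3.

(∇×B)₁ = ∂B₃/∂y − ∂B₂/∂z = 30*y + 10
(∇×B)₂ = ∂B₁/∂z − ∂B₃/∂x = 8*x*z - 9
(∇×B)₃ = ∂B₂/∂x − ∂B₁/∂y = x^2 - 4*x + 5*y
∇×B = (30*y + 10, 8*x*z - 9, x^2 - 4*x + 5*y)
At (1, 2, -3): (70, -33, 7).

(70, -33, 7)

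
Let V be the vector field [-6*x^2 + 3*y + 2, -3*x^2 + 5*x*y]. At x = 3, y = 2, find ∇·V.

∂V₁/∂x = -12*x
∂V₂/∂y = 5*x
∇·V = -7*x
At (3, 2): -21.

-21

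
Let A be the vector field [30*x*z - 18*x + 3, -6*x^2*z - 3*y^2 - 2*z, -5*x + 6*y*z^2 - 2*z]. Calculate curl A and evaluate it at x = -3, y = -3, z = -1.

(62, -85, -36)

(∇×A)₁ = ∂A₃/∂y − ∂A₂/∂z = 6*x^2 + 6*z^2 + 2
(∇×A)₂ = ∂A₁/∂z − ∂A₃/∂x = 30*x + 5
(∇×A)₃ = ∂A₂/∂x − ∂A₁/∂y = -12*x*z
∇×A = (6*x^2 + 6*z^2 + 2, 30*x + 5, -12*x*z)
At (-3, -3, -1): (62, -85, -36).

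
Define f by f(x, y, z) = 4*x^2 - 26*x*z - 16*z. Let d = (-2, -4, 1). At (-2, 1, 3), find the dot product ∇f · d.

∂f/∂x = 8*x - 26*z
∂f/∂y = 0
∂f/∂z = -26*x - 16
∇f at (-2, 1, 3) = (-94, 0, 36)
∇f · d = (-94)(-2) + (0)(-4) + (36)(1) = 224

224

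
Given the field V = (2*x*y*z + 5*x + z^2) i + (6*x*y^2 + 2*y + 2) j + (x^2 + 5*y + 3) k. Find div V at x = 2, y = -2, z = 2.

-49

∂V₁/∂x = 2*y*z + 5
∂V₂/∂y = 12*x*y + 2
∂V₃/∂z = 0
∇·V = 12*x*y + 2*y*z + 7
At (2, -2, 2): -49.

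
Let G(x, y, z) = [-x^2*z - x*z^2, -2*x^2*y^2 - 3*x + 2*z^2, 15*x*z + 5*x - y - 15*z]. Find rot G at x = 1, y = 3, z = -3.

(11, 45, -39)

(∇×G)₁ = ∂G₃/∂y − ∂G₂/∂z = -4*z - 1
(∇×G)₂ = ∂G₁/∂z − ∂G₃/∂x = -x^2 - 2*x*z - 15*z - 5
(∇×G)₃ = ∂G₂/∂x − ∂G₁/∂y = -4*x*y^2 - 3
∇×G = (-4*z - 1, -x^2 - 2*x*z - 15*z - 5, -4*x*y^2 - 3)
At (1, 3, -3): (11, 45, -39).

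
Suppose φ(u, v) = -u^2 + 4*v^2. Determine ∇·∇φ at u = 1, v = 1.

6

∂²φ/∂u² = -2
∂²φ/∂v² = 8
∇²φ = 6
At (1, 1): 6.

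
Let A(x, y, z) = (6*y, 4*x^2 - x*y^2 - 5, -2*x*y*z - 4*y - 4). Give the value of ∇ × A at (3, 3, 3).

(-22, 18, 9)

(∇×A)₁ = ∂A₃/∂y − ∂A₂/∂z = -2*x*z - 4
(∇×A)₂ = ∂A₁/∂z − ∂A₃/∂x = 2*y*z
(∇×A)₃ = ∂A₂/∂x − ∂A₁/∂y = 8*x - y^2 - 6
∇×A = (-2*x*z - 4, 2*y*z, 8*x - y^2 - 6)
At (3, 3, 3): (-22, 18, 9).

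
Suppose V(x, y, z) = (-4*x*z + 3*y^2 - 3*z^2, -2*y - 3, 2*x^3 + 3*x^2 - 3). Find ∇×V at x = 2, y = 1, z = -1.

(0, -38, -6)

(∇×V)₁ = ∂V₃/∂y − ∂V₂/∂z = 0
(∇×V)₂ = ∂V₁/∂z − ∂V₃/∂x = -6*x^2 - 10*x - 6*z
(∇×V)₃ = ∂V₂/∂x − ∂V₁/∂y = -6*y
∇×V = (0, -6*x^2 - 10*x - 6*z, -6*y)
At (2, 1, -1): (0, -38, -6).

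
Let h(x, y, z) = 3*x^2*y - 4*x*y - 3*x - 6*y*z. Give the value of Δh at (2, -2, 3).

-12

∂²h/∂x² = 6*y
∂²h/∂y² = 0
∂²h/∂z² = 0
∇²h = 6*y
At (2, -2, 3): -12.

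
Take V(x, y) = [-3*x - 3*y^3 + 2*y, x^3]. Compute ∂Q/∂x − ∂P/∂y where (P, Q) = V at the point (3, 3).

106

∂V₂/∂x = 3*x^2
∂V₁/∂y = -9*y^2 + 2
Scalar curl = 3*x^2 + 9*y^2 - 2
At (3, 3): 106.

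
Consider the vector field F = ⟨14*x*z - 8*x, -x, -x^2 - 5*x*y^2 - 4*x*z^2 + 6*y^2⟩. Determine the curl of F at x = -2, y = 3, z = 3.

(96, 49, -1)

(∇×F)₁ = ∂F₃/∂y − ∂F₂/∂z = -10*x*y + 12*y
(∇×F)₂ = ∂F₁/∂z − ∂F₃/∂x = 16*x + 5*y^2 + 4*z^2
(∇×F)₃ = ∂F₂/∂x − ∂F₁/∂y = -1
∇×F = (-10*x*y + 12*y, 16*x + 5*y^2 + 4*z^2, -1)
At (-2, 3, 3): (96, 49, -1).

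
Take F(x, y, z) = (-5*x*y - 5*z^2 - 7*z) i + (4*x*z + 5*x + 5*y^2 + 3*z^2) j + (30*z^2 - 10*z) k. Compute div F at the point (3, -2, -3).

-200

∂F₁/∂x = -5*y
∂F₂/∂y = 10*y
∂F₃/∂z = 60*z - 10
∇·F = 5*y + 60*z - 10
At (3, -2, -3): -200.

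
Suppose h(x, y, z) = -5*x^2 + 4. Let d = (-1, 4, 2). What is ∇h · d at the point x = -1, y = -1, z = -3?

∂h/∂x = -10*x
∂h/∂y = 0
∂h/∂z = 0
∇h at (-1, -1, -3) = (10, 0, 0)
∇h · d = (10)(-1) + (0)(4) + (0)(2) = -10

-10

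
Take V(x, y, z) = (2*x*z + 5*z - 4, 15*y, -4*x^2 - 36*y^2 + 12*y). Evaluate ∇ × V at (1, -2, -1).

(∇×V)₁ = ∂V₃/∂y − ∂V₂/∂z = -72*y + 12
(∇×V)₂ = ∂V₁/∂z − ∂V₃/∂x = 10*x + 5
(∇×V)₃ = ∂V₂/∂x − ∂V₁/∂y = 0
∇×V = (-72*y + 12, 10*x + 5, 0)
At (1, -2, -1): (156, 15, 0).

(156, 15, 0)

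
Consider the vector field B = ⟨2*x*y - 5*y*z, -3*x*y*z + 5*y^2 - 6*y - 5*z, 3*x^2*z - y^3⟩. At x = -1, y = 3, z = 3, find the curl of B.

(∇×B)₁ = ∂B₃/∂y − ∂B₂/∂z = 3*x*y - 3*y^2 + 5
(∇×B)₂ = ∂B₁/∂z − ∂B₃/∂x = -6*x*z - 5*y
(∇×B)₃ = ∂B₂/∂x − ∂B₁/∂y = -2*x - 3*y*z + 5*z
∇×B = (3*x*y - 3*y^2 + 5, -6*x*z - 5*y, -2*x - 3*y*z + 5*z)
At (-1, 3, 3): (-31, 3, -10).

(-31, 3, -10)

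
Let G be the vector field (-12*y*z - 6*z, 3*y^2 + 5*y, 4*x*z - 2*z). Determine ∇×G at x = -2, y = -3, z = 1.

(∇×G)₁ = ∂G₃/∂y − ∂G₂/∂z = 0
(∇×G)₂ = ∂G₁/∂z − ∂G₃/∂x = -12*y - 4*z - 6
(∇×G)₃ = ∂G₂/∂x − ∂G₁/∂y = 12*z
∇×G = (0, -12*y - 4*z - 6, 12*z)
At (-2, -3, 1): (0, 26, 12).

(0, 26, 12)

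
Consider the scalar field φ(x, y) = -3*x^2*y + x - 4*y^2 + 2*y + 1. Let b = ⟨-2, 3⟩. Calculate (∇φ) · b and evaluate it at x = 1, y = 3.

∂φ/∂x = -6*x*y + 1
∂φ/∂y = -3*x^2 - 8*y + 2
∇φ at (1, 3) = (-17, -25)
∇φ · b = (-17)(-2) + (-25)(3) = -41

-41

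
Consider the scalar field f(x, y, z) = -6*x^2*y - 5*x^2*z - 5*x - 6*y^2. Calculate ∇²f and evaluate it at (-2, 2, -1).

-26

∂²f/∂x² = -2*(6*y + 5*z)
∂²f/∂y² = -12
∂²f/∂z² = 0
∇²f = -12*y - 10*z - 12
At (-2, 2, -1): -26.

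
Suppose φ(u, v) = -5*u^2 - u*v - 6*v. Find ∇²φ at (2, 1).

∂²φ/∂u² = -10
∂²φ/∂v² = 0
∇²φ = -10
At (2, 1): -10.

-10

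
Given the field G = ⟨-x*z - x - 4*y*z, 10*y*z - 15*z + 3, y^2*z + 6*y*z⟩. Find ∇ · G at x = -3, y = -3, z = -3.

-37

∂G₁/∂x = -z - 1
∂G₂/∂y = 10*z
∂G₃/∂z = y^2 + 6*y
∇·G = y^2 + 6*y + 9*z - 1
At (-3, -3, -3): -37.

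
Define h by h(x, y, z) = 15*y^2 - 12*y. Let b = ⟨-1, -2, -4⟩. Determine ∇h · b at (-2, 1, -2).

∂h/∂x = 0
∂h/∂y = 30*y - 12
∂h/∂z = 0
∇h at (-2, 1, -2) = (0, 18, 0)
∇h · b = (0)(-1) + (18)(-2) + (0)(-4) = -36

-36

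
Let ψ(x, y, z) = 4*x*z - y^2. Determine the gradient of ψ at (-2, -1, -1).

(-4, 2, -8)

∂ψ/∂x = 4*z
∂ψ/∂y = -2*y
∂ψ/∂z = 4*x
∇ψ = (4*z, -2*y, 4*x)
At (-2, -1, -1): (-4, 2, -8).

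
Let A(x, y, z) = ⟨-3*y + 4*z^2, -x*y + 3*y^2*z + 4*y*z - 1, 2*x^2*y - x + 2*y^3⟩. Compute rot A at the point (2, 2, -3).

(12, -39, 1)

(∇×A)₁ = ∂A₃/∂y − ∂A₂/∂z = 2*x^2 + 3*y^2 - 4*y
(∇×A)₂ = ∂A₁/∂z − ∂A₃/∂x = -4*x*y + 8*z + 1
(∇×A)₃ = ∂A₂/∂x − ∂A₁/∂y = -y + 3
∇×A = (2*x^2 + 3*y^2 - 4*y, -4*x*y + 8*z + 1, -y + 3)
At (2, 2, -3): (12, -39, 1).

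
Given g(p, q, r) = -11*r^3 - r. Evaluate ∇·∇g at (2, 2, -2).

∂²g/∂p² = 0
∂²g/∂q² = 0
∂²g/∂r² = -66*r
∇²g = -66*r
At (2, 2, -2): 132.

132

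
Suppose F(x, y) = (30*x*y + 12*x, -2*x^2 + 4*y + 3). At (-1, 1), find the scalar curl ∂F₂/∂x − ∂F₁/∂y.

34

∂F₂/∂x = -4*x
∂F₁/∂y = 30*x
Scalar curl = -34*x
At (-1, 1): 34.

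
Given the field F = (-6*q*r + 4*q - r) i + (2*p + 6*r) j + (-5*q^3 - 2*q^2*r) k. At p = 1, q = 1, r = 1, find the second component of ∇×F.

(∇×F)_2 = ∂F₁/∂r − ∂F₃/∂p
= -6*q - 1 − (0)
= -6*q - 1
At (1, 1, 1): -7.

-7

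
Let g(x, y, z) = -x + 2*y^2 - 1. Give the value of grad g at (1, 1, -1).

∂g/∂x = -1
∂g/∂y = 4*y
∂g/∂z = 0
∇g = (-1, 4*y, 0)
At (1, 1, -1): (-1, 4, 0).

(-1, 4, 0)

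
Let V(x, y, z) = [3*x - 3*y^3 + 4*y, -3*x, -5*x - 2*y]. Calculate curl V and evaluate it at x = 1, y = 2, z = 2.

(-2, 5, 29)

(∇×V)₁ = ∂V₃/∂y − ∂V₂/∂z = -2
(∇×V)₂ = ∂V₁/∂z − ∂V₃/∂x = 5
(∇×V)₃ = ∂V₂/∂x − ∂V₁/∂y = 9*y^2 - 7
∇×V = (-2, 5, 9*y^2 - 7)
At (1, 2, 2): (-2, 5, 29).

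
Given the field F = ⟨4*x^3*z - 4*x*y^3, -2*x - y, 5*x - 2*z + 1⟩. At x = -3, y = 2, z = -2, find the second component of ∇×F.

-113

(∇×F)_2 = ∂F₁/∂z − ∂F₃/∂x
= 4*x^3 − (5)
= 4*x^3 - 5
At (-3, 2, -2): -113.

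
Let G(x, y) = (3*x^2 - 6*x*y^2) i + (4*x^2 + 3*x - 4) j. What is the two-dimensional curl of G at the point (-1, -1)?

7

∂G₂/∂x = 8*x + 3
∂G₁/∂y = -12*x*y
Scalar curl = 12*x*y + 8*x + 3
At (-1, -1): 7.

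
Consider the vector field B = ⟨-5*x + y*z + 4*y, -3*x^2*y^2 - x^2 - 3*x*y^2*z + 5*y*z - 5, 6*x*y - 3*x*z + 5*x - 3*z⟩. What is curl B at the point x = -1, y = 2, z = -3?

(∇×B)₁ = ∂B₃/∂y − ∂B₂/∂z = 3*x*y^2 + 6*x - 5*y
(∇×B)₂ = ∂B₁/∂z − ∂B₃/∂x = -5*y + 3*z - 5
(∇×B)₃ = ∂B₂/∂x − ∂B₁/∂y = -6*x*y^2 - 2*x - 3*y^2*z - z - 4
∇×B = (3*x*y^2 + 6*x - 5*y, -5*y + 3*z - 5, -6*x*y^2 - 2*x - 3*y^2*z - z - 4)
At (-1, 2, -3): (-28, -24, 61).

(-28, -24, 61)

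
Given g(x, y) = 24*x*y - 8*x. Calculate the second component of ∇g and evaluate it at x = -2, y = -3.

-48

(∇g)_2 = ∂g/∂y = 24*x
At (-2, -3): -48.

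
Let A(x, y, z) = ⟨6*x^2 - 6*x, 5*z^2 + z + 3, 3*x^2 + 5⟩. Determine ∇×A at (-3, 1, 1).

(∇×A)₁ = ∂A₃/∂y − ∂A₂/∂z = -10*z - 1
(∇×A)₂ = ∂A₁/∂z − ∂A₃/∂x = -6*x
(∇×A)₃ = ∂A₂/∂x − ∂A₁/∂y = 0
∇×A = (-10*z - 1, -6*x, 0)
At (-3, 1, 1): (-11, 18, 0).

(-11, 18, 0)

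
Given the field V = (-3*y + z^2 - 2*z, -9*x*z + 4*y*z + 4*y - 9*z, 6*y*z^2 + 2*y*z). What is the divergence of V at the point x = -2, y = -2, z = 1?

-20

∂V₁/∂x = 0
∂V₂/∂y = 4*z + 4
∂V₃/∂z = 12*y*z + 2*y
∇·V = 12*y*z + 2*y + 4*z + 4
At (-2, -2, 1): -20.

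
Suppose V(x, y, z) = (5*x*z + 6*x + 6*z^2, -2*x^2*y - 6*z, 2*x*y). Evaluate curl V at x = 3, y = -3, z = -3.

(12, -15, 36)

(∇×V)₁ = ∂V₃/∂y − ∂V₂/∂z = 2*x + 6
(∇×V)₂ = ∂V₁/∂z − ∂V₃/∂x = 5*x - 2*y + 12*z
(∇×V)₃ = ∂V₂/∂x − ∂V₁/∂y = -4*x*y
∇×V = (2*x + 6, 5*x - 2*y + 12*z, -4*x*y)
At (3, -3, -3): (12, -15, 36).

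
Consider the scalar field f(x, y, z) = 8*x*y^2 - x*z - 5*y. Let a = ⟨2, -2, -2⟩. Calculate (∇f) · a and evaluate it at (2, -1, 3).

∂f/∂x = 8*y^2 - z
∂f/∂y = 16*x*y - 5
∂f/∂z = -x
∇f at (2, -1, 3) = (5, -37, -2)
∇f · a = (5)(2) + (-37)(-2) + (-2)(-2) = 88

88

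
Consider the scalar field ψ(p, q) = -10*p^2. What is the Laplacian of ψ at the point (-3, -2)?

-20

∂²ψ/∂p² = -20
∂²ψ/∂q² = 0
∇²ψ = -20
At (-3, -2): -20.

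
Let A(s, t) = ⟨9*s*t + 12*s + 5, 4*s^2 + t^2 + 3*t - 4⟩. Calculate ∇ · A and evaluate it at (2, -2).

-7

∂A₁/∂s = 9*t + 12
∂A₂/∂t = 2*t + 3
∇·A = 11*t + 15
At (2, -2): -7.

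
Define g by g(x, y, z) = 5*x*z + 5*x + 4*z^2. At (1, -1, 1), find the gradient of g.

∂g/∂x = 5*z + 5
∂g/∂y = 0
∂g/∂z = 5*x + 8*z
∇g = (5*z + 5, 0, 5*x + 8*z)
At (1, -1, 1): (10, 0, 13).

(10, 0, 13)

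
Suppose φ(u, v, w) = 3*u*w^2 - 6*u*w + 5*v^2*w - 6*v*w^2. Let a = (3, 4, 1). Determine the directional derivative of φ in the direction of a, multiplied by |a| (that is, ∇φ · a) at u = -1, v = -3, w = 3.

∂φ/∂u = 3*w^2 - 6*w
∂φ/∂v = 10*v*w - 6*w^2
∂φ/∂w = 6*u*w - 6*u + 5*v^2 - 12*v*w
∇φ at (-1, -3, 3) = (9, -144, 141)
∇φ · a = (9)(3) + (-144)(4) + (141)(1) = -408

-408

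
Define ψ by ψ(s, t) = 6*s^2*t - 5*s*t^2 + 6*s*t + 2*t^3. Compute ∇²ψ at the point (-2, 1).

44

∂²ψ/∂s² = 12*t
∂²ψ/∂t² = 2*(-5*s + 6*t)
∇²ψ = -10*s + 24*t
At (-2, 1): 44.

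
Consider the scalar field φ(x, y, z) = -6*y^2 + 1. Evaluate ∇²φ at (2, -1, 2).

∂²φ/∂x² = 0
∂²φ/∂y² = -12
∂²φ/∂z² = 0
∇²φ = -12
At (2, -1, 2): -12.

-12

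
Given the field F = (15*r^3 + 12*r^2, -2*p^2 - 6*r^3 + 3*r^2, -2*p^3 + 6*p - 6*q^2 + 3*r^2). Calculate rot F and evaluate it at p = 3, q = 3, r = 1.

(∇×F)₁ = ∂F₃/∂q − ∂F₂/∂r = -12*q + 18*r^2 - 6*r
(∇×F)₂ = ∂F₁/∂r − ∂F₃/∂p = 6*p^2 + 45*r^2 + 24*r - 6
(∇×F)₃ = ∂F₂/∂p − ∂F₁/∂q = -4*p
∇×F = (-12*q + 18*r^2 - 6*r, 6*p^2 + 45*r^2 + 24*r - 6, -4*p)
At (3, 3, 1): (-24, 117, -12).

(-24, 117, -12)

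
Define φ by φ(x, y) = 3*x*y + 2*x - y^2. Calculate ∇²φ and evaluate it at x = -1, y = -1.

-2

∂²φ/∂x² = 0
∂²φ/∂y² = -2
∇²φ = -2
At (-1, -1): -2.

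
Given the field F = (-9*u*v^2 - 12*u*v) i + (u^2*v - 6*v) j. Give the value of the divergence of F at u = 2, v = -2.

∂F₁/∂u = -9*v^2 - 12*v
∂F₂/∂v = u^2 - 6
∇·F = u^2 - 9*v^2 - 12*v - 6
At (2, -2): -14.

-14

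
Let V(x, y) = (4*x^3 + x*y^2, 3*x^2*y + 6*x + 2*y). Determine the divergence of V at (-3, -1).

∂V₁/∂x = 12*x^2 + y^2
∂V₂/∂y = 3*x^2 + 2
∇·V = 15*x^2 + y^2 + 2
At (-3, -1): 138.

138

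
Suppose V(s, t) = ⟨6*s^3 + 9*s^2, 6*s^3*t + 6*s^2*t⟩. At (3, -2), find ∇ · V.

432

∂V₁/∂s = 18*s^2 + 18*s
∂V₂/∂t = 6*s^3 + 6*s^2
∇·V = 6*s^3 + 24*s^2 + 18*s
At (3, -2): 432.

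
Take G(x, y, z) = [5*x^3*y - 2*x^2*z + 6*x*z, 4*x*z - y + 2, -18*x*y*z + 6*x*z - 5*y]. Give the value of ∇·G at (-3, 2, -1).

∂G₁/∂x = 15*x^2*y - 4*x*z + 6*z
∂G₂/∂y = -1
∂G₃/∂z = -18*x*y + 6*x
∇·G = 15*x^2*y - 18*x*y - 4*x*z + 6*x + 6*z - 1
At (-3, 2, -1): 341.

341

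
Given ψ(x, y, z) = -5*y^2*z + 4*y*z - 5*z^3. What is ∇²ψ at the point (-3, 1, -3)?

120

∂²ψ/∂x² = 0
∂²ψ/∂y² = -10*z
∂²ψ/∂z² = -30*z
∇²ψ = -40*z
At (-3, 1, -3): 120.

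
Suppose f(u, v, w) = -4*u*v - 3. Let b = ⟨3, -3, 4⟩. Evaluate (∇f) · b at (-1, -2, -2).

12

∂f/∂u = -4*v
∂f/∂v = -4*u
∂f/∂w = 0
∇f at (-1, -2, -2) = (8, 4, 0)
∇f · b = (8)(3) + (4)(-3) + (0)(4) = 12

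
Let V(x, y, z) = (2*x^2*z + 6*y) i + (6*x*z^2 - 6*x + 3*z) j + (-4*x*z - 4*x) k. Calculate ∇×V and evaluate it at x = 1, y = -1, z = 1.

(-15, 10, -6)

(∇×V)₁ = ∂V₃/∂y − ∂V₂/∂z = -12*x*z - 3
(∇×V)₂ = ∂V₁/∂z − ∂V₃/∂x = 2*x^2 + 4*z + 4
(∇×V)₃ = ∂V₂/∂x − ∂V₁/∂y = 6*z^2 - 12
∇×V = (-12*x*z - 3, 2*x^2 + 4*z + 4, 6*z^2 - 12)
At (1, -1, 1): (-15, 10, -6).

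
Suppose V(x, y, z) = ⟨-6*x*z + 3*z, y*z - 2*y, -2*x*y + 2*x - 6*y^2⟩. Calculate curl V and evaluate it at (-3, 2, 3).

(∇×V)₁ = ∂V₃/∂y − ∂V₂/∂z = -2*x - 13*y
(∇×V)₂ = ∂V₁/∂z − ∂V₃/∂x = -6*x + 2*y + 1
(∇×V)₃ = ∂V₂/∂x − ∂V₁/∂y = 0
∇×V = (-2*x - 13*y, -6*x + 2*y + 1, 0)
At (-3, 2, 3): (-20, 23, 0).

(-20, 23, 0)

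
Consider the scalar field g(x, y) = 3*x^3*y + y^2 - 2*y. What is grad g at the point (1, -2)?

(-18, -3)

∂g/∂x = 9*x^2*y
∂g/∂y = 3*x^3 + 2*y - 2
∇g = (9*x^2*y, 3*x^3 + 2*y - 2)
At (1, -2): (-18, -3).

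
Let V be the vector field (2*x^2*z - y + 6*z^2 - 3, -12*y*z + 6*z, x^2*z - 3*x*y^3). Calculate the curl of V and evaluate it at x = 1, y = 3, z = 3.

(∇×V)₁ = ∂V₃/∂y − ∂V₂/∂z = -9*x*y^2 + 12*y - 6
(∇×V)₂ = ∂V₁/∂z − ∂V₃/∂x = 2*x^2 - 2*x*z + 3*y^3 + 12*z
(∇×V)₃ = ∂V₂/∂x − ∂V₁/∂y = 1
∇×V = (-9*x*y^2 + 12*y - 6, 2*x^2 - 2*x*z + 3*y^3 + 12*z, 1)
At (1, 3, 3): (-51, 113, 1).

(-51, 113, 1)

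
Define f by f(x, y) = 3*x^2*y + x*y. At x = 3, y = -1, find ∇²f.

-6

∂²f/∂x² = 6*y
∂²f/∂y² = 0
∇²f = 6*y
At (3, -1): -6.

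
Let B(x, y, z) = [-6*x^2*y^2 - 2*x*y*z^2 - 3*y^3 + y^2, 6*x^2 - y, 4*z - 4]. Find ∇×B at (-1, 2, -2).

(∇×B)₁ = ∂B₃/∂y − ∂B₂/∂z = 0
(∇×B)₂ = ∂B₁/∂z − ∂B₃/∂x = -4*x*y*z
(∇×B)₃ = ∂B₂/∂x − ∂B₁/∂y = 12*x^2*y + 2*x*z^2 + 12*x + 9*y^2 - 2*y
∇×B = (0, -4*x*y*z, 12*x^2*y + 2*x*z^2 + 12*x + 9*y^2 - 2*y)
At (-1, 2, -2): (0, -16, 36).

(0, -16, 36)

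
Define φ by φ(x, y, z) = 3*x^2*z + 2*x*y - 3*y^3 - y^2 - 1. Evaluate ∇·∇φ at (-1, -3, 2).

64

∂²φ/∂x² = 6*z
∂²φ/∂y² = -2*(9*y + 1)
∂²φ/∂z² = 0
∇²φ = -18*y + 6*z - 2
At (-1, -3, 2): 64.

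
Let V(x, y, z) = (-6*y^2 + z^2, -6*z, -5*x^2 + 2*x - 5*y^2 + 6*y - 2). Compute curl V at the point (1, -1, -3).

(∇×V)₁ = ∂V₃/∂y − ∂V₂/∂z = -10*y + 12
(∇×V)₂ = ∂V₁/∂z − ∂V₃/∂x = 10*x + 2*z - 2
(∇×V)₃ = ∂V₂/∂x − ∂V₁/∂y = 12*y
∇×V = (-10*y + 12, 10*x + 2*z - 2, 12*y)
At (1, -1, -3): (22, 2, -12).

(22, 2, -12)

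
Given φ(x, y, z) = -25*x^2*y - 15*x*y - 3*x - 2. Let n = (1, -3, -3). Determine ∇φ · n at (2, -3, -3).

732

∂φ/∂x = -50*x*y - 15*y - 3
∂φ/∂y = -25*x^2 - 15*x
∂φ/∂z = 0
∇φ at (2, -3, -3) = (342, -130, 0)
∇φ · n = (342)(1) + (-130)(-3) + (0)(-3) = 732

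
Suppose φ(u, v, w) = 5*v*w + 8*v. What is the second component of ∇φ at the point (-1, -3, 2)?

18

(∇φ)_2 = ∂φ/∂v = 5*w + 8
At (-1, -3, 2): 18.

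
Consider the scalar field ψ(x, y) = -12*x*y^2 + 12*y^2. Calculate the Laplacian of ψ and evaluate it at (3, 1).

-48

∂²ψ/∂x² = 0
∂²ψ/∂y² = 24*(-x + 1)
∇²ψ = -24*x + 24
At (3, 1): -48.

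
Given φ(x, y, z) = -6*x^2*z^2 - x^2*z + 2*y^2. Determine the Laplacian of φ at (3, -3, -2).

-148

∂²φ/∂x² = -2*z*(6*z + 1)
∂²φ/∂y² = 4
∂²φ/∂z² = -12*x^2
∇²φ = -12*x^2 - 12*z^2 - 2*z + 4
At (3, -3, -2): -148.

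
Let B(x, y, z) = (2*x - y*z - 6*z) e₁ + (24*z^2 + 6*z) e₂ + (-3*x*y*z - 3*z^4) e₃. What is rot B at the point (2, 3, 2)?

(∇×B)₁ = ∂B₃/∂y − ∂B₂/∂z = -3*x*z - 48*z - 6
(∇×B)₂ = ∂B₁/∂z − ∂B₃/∂x = 3*y*z - y - 6
(∇×B)₃ = ∂B₂/∂x − ∂B₁/∂y = z
∇×B = (-3*x*z - 48*z - 6, 3*y*z - y - 6, z)
At (2, 3, 2): (-114, 9, 2).

(-114, 9, 2)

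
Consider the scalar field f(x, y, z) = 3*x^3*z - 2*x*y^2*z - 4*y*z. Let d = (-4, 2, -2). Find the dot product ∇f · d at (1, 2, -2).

∂f/∂x = 9*x^2*z - 2*y^2*z
∂f/∂y = -4*x*y*z - 4*z
∂f/∂z = 3*x^3 - 2*x*y^2 - 4*y
∇f at (1, 2, -2) = (-2, 24, -13)
∇f · d = (-2)(-4) + (24)(2) + (-13)(-2) = 82

82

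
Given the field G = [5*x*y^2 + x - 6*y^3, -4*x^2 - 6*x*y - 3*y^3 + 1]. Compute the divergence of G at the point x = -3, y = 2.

∂G₁/∂x = 5*y^2 + 1
∂G₂/∂y = -6*x - 9*y^2
∇·G = -6*x - 4*y^2 + 1
At (-3, 2): 3.

3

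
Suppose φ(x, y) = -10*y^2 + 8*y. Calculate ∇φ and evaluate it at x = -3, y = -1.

(0, 28)

∂φ/∂x = 0
∂φ/∂y = -20*y + 8
∇φ = (0, -20*y + 8)
At (-3, -1): (0, 28).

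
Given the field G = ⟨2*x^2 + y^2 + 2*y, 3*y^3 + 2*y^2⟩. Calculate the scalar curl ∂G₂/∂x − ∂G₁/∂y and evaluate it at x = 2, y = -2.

2

∂G₂/∂x = 0
∂G₁/∂y = 2*y + 2
Scalar curl = -2*y - 2
At (2, -2): 2.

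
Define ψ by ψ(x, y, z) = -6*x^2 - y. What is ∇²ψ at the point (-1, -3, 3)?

∂²ψ/∂x² = -12
∂²ψ/∂y² = 0
∂²ψ/∂z² = 0
∇²ψ = -12
At (-1, -3, 3): -12.

-12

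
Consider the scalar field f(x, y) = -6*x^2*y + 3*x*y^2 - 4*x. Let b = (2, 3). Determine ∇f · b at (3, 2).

-182

∂f/∂x = -12*x*y + 3*y^2 - 4
∂f/∂y = -6*x^2 + 6*x*y
∇f at (3, 2) = (-64, -18)
∇f · b = (-64)(2) + (-18)(3) = -182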